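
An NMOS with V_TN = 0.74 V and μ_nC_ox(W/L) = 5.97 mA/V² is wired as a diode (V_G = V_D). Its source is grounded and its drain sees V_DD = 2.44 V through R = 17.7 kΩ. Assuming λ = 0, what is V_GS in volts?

With gate tied to drain, V_GS = V_DS ≥ V_GS − V_TN, so the device is in saturation.
KCL at the drain: ½ k_n (V_GS − V_TN)² = (V_DD − V_GS)/R.
Let x = V_GS − 0.74. Then 52.8 x² + x − 1.7 = 0, giving x = 0.17 V (positive root), so V_GS = 0.91 V.
I_D = (V_DD − V_GS)/R = (2.44 − 0.91) / 17.7 = 0.0864 mA.

V_GS = 0.910 V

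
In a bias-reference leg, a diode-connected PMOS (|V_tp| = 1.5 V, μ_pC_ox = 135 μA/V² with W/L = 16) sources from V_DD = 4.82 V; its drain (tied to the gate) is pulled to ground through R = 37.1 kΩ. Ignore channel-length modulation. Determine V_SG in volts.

With gate tied to drain, V_SG = V_SD ≥ V_SG − |V_tp|, so the device is in saturation.
k_p = μ_pC_ox · (W/L) = 2.16 mA/V².
KCL at the drain: ½ k_p (V_SG − |V_tp|)² = (V_DD − V_SG)/R.
Let x = V_SG − 1.5. Then 40.1 x² + x − 3.32 = 0, giving x = 0.276 V (positive root), so V_SG = 1.78 V.
I_D = (V_DD − V_SG)/R = (4.82 − 1.78) / 37.1 = 0.0821 mA.

V_SG = 1.78 V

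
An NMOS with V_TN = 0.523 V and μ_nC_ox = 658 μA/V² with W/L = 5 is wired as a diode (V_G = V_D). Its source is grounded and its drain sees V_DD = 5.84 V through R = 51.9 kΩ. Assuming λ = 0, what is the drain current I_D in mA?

With gate tied to drain, V_GS = V_DS ≥ V_GS − V_TN, so the device is in saturation.
k_n = μ_nC_ox · (W/L) = 3.29 mA/V².
KCL at the drain: ½ k_n (V_GS − V_TN)² = (V_DD − V_GS)/R.
Let x = V_GS − 0.523. Then 85.4 x² + x − 5.317 = 0, giving x = 0.244 V (positive root), so V_GS = 0.767 V.
I_D = (V_DD − V_GS)/R = (5.84 − 0.767) / 51.9 = 0.0978 mA.

I_D = 0.0978 mA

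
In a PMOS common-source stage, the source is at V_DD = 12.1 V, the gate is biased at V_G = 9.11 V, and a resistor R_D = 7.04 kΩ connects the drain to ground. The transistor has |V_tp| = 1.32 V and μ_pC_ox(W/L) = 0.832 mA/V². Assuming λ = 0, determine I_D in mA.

I_D = 1.16 mA

V_SG = V_DD − V_G = 12.1 − 9.11 = 2.99 V, so V_ov = 2.99 − 1.32 = 1.67 V.
Assume saturation: I_D = ½ k_p V_ov² = 0.5 × 0.832 × 1.67² = 1.16 mA, giving V_SD = V_DD − I_D R_D = 12.1 − 1.16 × 7.04 = 3.93 V.
V_SD = 3.93 V ≥ V_ov = 1.67 V, confirming saturation.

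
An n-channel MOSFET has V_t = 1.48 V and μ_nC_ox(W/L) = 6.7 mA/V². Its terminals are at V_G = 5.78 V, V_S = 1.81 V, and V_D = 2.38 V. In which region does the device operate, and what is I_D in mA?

V_GS = V_G − V_S = 5.78 − 1.81 = 3.97 V; V_DS = V_D − V_S = 2.38 − 1.81 = 0.57 V.
V_ov = V_GS − V_t = 3.97 − 1.48 = 2.49 V.
Since V_DS = 0.57 V < V_ov = 2.49 V, the device is in the triode region.
I_D = k_n [V_ov · V_DS − ½ V_DS²] = 6.7 × [2.49 × 0.57 − 0.5 × 0.57²] = 8.42 mA.

Triode; I_D = 8.42 mA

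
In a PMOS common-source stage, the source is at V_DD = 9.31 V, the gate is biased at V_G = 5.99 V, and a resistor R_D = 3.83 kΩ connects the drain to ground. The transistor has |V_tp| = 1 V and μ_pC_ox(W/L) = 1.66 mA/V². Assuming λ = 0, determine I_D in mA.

V_SG = V_DD − V_G = 9.31 − 5.99 = 3.32 V, so V_ov = 3.32 − 1 = 2.32 V.
Assume saturation: I_D = ½ k_p V_ov² = 0.5 × 1.66 × 2.32² = 4.47 mA, giving V_SD = V_DD − I_D R_D = 9.31 − 4.47 × 3.83 = -7.8 V.
But -7.8 V < V_ov = 2.32 V, so the device is actually in triode.
In triode I_D = k_p[V_ov V_SD − ½ V_SD²] and I_D = (V_DD − V_SD)/R_D. Equating: 3.18 V_SD² − 15.75 V_SD + 9.31 = 0, giving V_SD = 0.686 V (the root below V_ov).
I_D = (9.31 − 0.686) / 3.83 = 2.25 mA.

I_D = 2.25 mA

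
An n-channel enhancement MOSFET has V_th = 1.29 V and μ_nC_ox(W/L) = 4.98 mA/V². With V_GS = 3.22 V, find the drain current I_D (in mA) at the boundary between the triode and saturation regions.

At the boundary V_DS = V_ov = V_GS − V_th = 3.22 − 1.29 = 1.93 V.
I_D = ½ k_n V_ov² = 0.5 × 4.98 × 1.93² = 9.28 mA.

I_D = 9.28 mA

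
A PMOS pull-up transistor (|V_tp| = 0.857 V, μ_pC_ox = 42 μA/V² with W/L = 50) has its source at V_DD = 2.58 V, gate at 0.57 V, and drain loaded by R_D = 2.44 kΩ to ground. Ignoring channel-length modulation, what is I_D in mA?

I_D = 0.874 mA

V_SG = V_DD − V_G = 2.58 − 0.57 = 2.01 V, so V_ov = 2.01 − 0.857 = 1.15 V.
k_p = μ_pC_ox · (W/L) = 2.1 mA/V².
Assume saturation: I_D = ½ k_p V_ov² = 0.5 × 2.1 × 1.15² = 1.4 mA, giving V_SD = V_DD − I_D R_D = 2.58 − 1.4 × 2.44 = -0.826 V.
But -0.826 V < V_ov = 1.15 V, so the device is actually in triode.
In triode I_D = k_p[V_ov V_SD − ½ V_SD²] and I_D = (V_DD − V_SD)/R_D. Equating: 2.56 V_SD² − 6.908 V_SD + 2.58 = 0, giving V_SD = 0.448 V (the root below V_ov).
I_D = (2.58 − 0.448) / 2.44 = 0.874 mA.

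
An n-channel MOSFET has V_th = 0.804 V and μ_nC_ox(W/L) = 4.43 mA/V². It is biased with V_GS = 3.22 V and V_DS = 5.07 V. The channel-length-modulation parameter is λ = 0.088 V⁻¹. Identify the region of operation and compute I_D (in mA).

Saturation; I_D = 18.7 mA

V_ov = V_GS − V_th = 3.22 − 0.804 = 2.42 V.
Since V_DS = 5.07 V ≥ V_ov = 2.42 V, the device is in saturation.
I_D = ½ k_n V_ov² (1 + λ V_DS) = 0.5 × 4.43 × 2.42² × (1 + 0.088 × 5.07) = 18.7 mA.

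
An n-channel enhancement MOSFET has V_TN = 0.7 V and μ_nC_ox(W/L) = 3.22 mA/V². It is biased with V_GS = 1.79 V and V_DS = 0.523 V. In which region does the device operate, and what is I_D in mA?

V_ov = V_GS − V_TN = 1.79 − 0.7 = 1.09 V.
Since V_DS = 0.523 V < V_ov = 1.09 V, the device is in the triode region.
I_D = k_n [V_ov · V_DS − ½ V_DS²] = 3.22 × [1.09 × 0.523 − 0.5 × 0.523²] = 1.4 mA.

Triode; I_D = 1.40 mA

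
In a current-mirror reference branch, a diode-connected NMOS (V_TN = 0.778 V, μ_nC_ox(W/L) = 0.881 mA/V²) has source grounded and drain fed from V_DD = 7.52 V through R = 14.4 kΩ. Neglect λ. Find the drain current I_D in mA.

With gate tied to drain, V_GS = V_DS ≥ V_GS − V_TN, so the device is in saturation.
KCL at the drain: ½ k_n (V_GS − V_TN)² = (V_DD − V_GS)/R.
Let x = V_GS − 0.778. Then 6.34 x² + x − 6.742 = 0, giving x = 0.955 V (positive root), so V_GS = 1.73 V.
I_D = (V_DD − V_GS)/R = (7.52 − 1.73) / 14.4 = 0.402 mA.

I_D = 0.402 mA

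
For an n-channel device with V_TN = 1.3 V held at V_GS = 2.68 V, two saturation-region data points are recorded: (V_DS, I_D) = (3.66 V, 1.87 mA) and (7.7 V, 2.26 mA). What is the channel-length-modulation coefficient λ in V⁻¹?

λ = 0.0636 V⁻¹

With V_GS fixed, I_D ∝ (1 + λ V_DS) in saturation, so I_D2/I_D1 = (1 + λ V_DS2)/(1 + λ V_DS1).
2.26/1.87 = 1.209 = (1 + 7.7 λ)/(1 + 3.66 λ).
Solving: λ (I_D1 V_DS2 − I_D2 V_DS1) = I_D2 − I_D1, so λ = (2.26 − 1.87) / (1.87 × 7.7 − 2.26 × 3.66) = 0.39 / 6.13 = 0.0636 V⁻¹.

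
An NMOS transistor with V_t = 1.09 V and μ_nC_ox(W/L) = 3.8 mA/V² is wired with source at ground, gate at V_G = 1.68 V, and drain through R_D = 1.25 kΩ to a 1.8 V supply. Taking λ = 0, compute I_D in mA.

V_GS = V_G = 1.68 V, so V_ov = 1.68 − 1.09 = 0.59 V.
Assume saturation: I_D = ½ k_n V_ov² = 0.5 × 3.8 × 0.59² = 0.661 mA, giving V_DS = V_DD − I_D R_D = 1.8 − 0.661 × 1.25 = 0.973 V.
V_DS = 0.973 V ≥ V_ov = 0.59 V, confirming saturation.

I_D = 0.661 mA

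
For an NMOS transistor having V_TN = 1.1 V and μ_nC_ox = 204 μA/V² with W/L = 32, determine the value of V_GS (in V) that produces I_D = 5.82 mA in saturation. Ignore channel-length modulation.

k_n = μ_nC_ox · (W/L) = 6.528 mA/V².
In saturation I_D = ½ k_n (V_GS − V_TN)², so V_GS − V_TN = √(2 I_D / k_n) = √(2 × 5.82 / 6.528) = 1.34 V.
V_GS = 1.1 + 1.34 = 2.44 V.

V_GS = 2.44 V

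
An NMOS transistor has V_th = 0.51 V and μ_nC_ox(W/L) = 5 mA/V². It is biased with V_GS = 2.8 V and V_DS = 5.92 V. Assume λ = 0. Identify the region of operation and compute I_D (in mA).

V_ov = V_GS − V_th = 2.8 − 0.51 = 2.29 V.
Since V_DS = 5.92 V ≥ V_ov = 2.29 V, the device is in saturation.
I_D = ½ k_n V_ov² = 0.5 × 5 × 2.29² = 13.1 mA.

Saturation; I_D = 13.1 mA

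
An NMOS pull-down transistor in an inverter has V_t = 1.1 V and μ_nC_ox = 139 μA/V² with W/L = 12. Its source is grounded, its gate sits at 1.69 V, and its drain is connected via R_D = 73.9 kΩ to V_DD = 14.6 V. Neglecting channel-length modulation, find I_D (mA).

I_D = 0.194 mA

V_GS = V_G = 1.69 V, so V_ov = 1.69 − 1.1 = 0.59 V.
k_n = μ_nC_ox · (W/L) = 1.668 mA/V².
Assume saturation: I_D = ½ k_n V_ov² = 0.5 × 1.668 × 0.59² = 0.29 mA, giving V_DS = V_DD − I_D R_D = 14.6 − 0.29 × 73.9 = -6.85 V.
But -6.85 V < V_ov = 0.59 V, so the device is actually in triode.
In triode I_D = k_n[V_ov V_DS − ½ V_DS²] and I_D = (V_DD − V_DS)/R_D. Equating: 61.6 V_DS² − 73.73 V_DS + 14.6 = 0, giving V_DS = 0.25 V (the root below V_ov).
I_D = (14.6 − 0.25) / 73.9 = 0.194 mA.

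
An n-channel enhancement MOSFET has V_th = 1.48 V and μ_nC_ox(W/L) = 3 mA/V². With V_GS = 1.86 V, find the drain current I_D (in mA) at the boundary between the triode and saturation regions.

At the boundary V_DS = V_ov = V_GS − V_th = 1.86 − 1.48 = 0.38 V.
I_D = ½ k_n V_ov² = 0.5 × 3 × 0.38² = 0.217 mA.

I_D = 0.217 mA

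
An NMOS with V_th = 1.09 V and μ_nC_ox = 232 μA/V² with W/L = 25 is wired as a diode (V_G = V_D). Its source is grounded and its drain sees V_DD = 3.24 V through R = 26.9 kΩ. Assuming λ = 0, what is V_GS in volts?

V_GS = 1.25 V

With gate tied to drain, V_GS = V_DS ≥ V_GS − V_th, so the device is in saturation.
k_n = μ_nC_ox · (W/L) = 5.8 mA/V².
KCL at the drain: ½ k_n (V_GS − V_th)² = (V_DD − V_GS)/R.
Let x = V_GS − 1.09. Then 78 x² + x − 2.15 = 0, giving x = 0.16 V (positive root), so V_GS = 1.25 V.
I_D = (V_DD − V_GS)/R = (3.24 − 1.25) / 26.9 = 0.074 mA.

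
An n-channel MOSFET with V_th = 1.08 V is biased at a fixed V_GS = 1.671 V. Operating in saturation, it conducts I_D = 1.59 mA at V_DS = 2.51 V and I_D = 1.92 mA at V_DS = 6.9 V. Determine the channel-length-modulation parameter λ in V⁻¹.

λ = 0.0536 V⁻¹

With V_GS fixed, I_D ∝ (1 + λ V_DS) in saturation, so I_D2/I_D1 = (1 + λ V_DS2)/(1 + λ V_DS1).
1.92/1.59 = 1.208 = (1 + 6.9 λ)/(1 + 2.51 λ).
Solving: λ (I_D1 V_DS2 − I_D2 V_DS1) = I_D2 − I_D1, so λ = (1.92 − 1.59) / (1.59 × 6.9 − 1.92 × 2.51) = 0.33 / 6.15 = 0.0536 V⁻¹.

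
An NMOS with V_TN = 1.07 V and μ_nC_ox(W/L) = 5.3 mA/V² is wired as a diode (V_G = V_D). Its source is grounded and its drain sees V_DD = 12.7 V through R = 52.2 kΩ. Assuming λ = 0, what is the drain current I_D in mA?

With gate tied to drain, V_GS = V_DS ≥ V_GS − V_TN, so the device is in saturation.
KCL at the drain: ½ k_n (V_GS − V_TN)² = (V_DD − V_GS)/R.
Let x = V_GS − 1.07. Then 138 x² + x − 11.63 = 0, giving x = 0.286 V (positive root), so V_GS = 1.36 V.
I_D = (V_DD − V_GS)/R = (12.7 − 1.36) / 52.2 = 0.217 mA.

I_D = 0.217 mA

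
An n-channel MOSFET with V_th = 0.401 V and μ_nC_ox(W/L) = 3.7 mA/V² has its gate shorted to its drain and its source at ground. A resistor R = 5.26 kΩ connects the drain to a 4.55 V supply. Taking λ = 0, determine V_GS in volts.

With gate tied to drain, V_GS = V_DS ≥ V_GS − V_th, so the device is in saturation.
KCL at the drain: ½ k_n (V_GS − V_th)² = (V_DD − V_GS)/R.
Let x = V_GS − 0.401. Then 9.73 x² + x − 4.149 = 0, giving x = 0.604 V (positive root), so V_GS = 1 V.
I_D = (V_DD − V_GS)/R = (4.55 − 1) / 5.26 = 0.674 mA.

V_GS = 1.00 V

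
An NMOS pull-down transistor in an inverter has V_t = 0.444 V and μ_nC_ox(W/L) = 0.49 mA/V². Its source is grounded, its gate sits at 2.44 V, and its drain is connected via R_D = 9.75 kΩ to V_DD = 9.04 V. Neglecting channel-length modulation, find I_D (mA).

I_D = 0.808 mA

V_GS = V_G = 2.44 V, so V_ov = 2.44 − 0.444 = 2 V.
Assume saturation: I_D = ½ k_n V_ov² = 0.5 × 0.49 × 2² = 0.976 mA, giving V_DS = V_DD − I_D R_D = 9.04 − 0.976 × 9.75 = -0.477 V.
But -0.477 V < V_ov = 2 V, so the device is actually in triode.
In triode I_D = k_n[V_ov V_DS − ½ V_DS²] and I_D = (V_DD − V_DS)/R_D. Equating: 2.39 V_DS² − 10.54 V_DS + 9.04 = 0, giving V_DS = 1.17 V (the root below V_ov).
I_D = (9.04 − 1.17) / 9.75 = 0.808 mA.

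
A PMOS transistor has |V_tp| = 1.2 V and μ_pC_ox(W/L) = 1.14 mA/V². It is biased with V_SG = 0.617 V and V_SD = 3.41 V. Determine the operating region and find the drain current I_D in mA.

Cutoff; I_D = 0 mA

V_SG = 0.617 V < |V_tp| = 1.2 V, so the transistor is in cutoff.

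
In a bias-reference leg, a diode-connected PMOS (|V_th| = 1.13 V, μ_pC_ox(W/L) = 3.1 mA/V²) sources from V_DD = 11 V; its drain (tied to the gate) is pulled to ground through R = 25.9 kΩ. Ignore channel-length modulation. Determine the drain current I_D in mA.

I_D = 0.362 mA

With gate tied to drain, V_SG = V_SD ≥ V_SG − |V_th|, so the device is in saturation.
KCL at the drain: ½ k_p (V_SG − |V_th|)² = (V_DD − V_SG)/R.
Let x = V_SG − 1.13. Then 40.1 x² + x − 9.87 = 0, giving x = 0.484 V (positive root), so V_SG = 1.61 V.
I_D = (V_DD − V_SG)/R = (11 − 1.61) / 25.9 = 0.362 mA.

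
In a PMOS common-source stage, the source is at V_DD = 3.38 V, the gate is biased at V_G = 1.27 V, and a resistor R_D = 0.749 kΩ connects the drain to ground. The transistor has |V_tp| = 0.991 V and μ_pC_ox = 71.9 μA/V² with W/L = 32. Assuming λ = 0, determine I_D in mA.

V_SG = V_DD − V_G = 3.38 − 1.27 = 2.11 V, so V_ov = 2.11 − 0.991 = 1.12 V.
k_p = μ_pC_ox · (W/L) = 2.301 mA/V².
Assume saturation: I_D = ½ k_p V_ov² = 0.5 × 2.301 × 1.12² = 1.44 mA, giving V_SD = V_DD − I_D R_D = 3.38 − 1.44 × 0.749 = 2.3 V.
V_SD = 2.3 V ≥ V_ov = 1.12 V, confirming saturation.

I_D = 1.44 mA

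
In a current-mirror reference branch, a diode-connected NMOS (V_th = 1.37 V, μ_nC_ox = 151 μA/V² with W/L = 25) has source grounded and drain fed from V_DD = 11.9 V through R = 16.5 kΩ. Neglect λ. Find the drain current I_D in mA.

I_D = 0.604 mA

With gate tied to drain, V_GS = V_DS ≥ V_GS − V_th, so the device is in saturation.
k_n = μ_nC_ox · (W/L) = 3.775 mA/V².
KCL at the drain: ½ k_n (V_GS − V_th)² = (V_DD − V_GS)/R.
Let x = V_GS − 1.37. Then 31.1 x² + x − 10.53 = 0, giving x = 0.566 V (positive root), so V_GS = 1.94 V.
I_D = (V_DD − V_GS)/R = (11.9 − 1.94) / 16.5 = 0.604 mA.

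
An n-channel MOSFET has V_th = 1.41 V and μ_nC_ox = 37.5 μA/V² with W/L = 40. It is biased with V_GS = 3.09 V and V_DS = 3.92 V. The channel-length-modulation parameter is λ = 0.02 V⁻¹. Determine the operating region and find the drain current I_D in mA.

Saturation; I_D = 2.28 mA

k_n = μ_nC_ox · (W/L) = 1.5 mA/V².
V_ov = V_GS − V_th = 3.09 − 1.41 = 1.68 V.
Since V_DS = 3.92 V ≥ V_ov = 1.68 V, the device is in saturation.
I_D = ½ k_n V_ov² (1 + λ V_DS) = 0.5 × 1.5 × 1.68² × (1 + 0.02 × 3.92) = 2.28 mA.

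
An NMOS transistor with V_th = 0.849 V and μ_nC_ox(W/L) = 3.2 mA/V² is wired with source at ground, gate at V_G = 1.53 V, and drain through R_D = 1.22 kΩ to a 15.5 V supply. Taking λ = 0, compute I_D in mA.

V_GS = V_G = 1.53 V, so V_ov = 1.53 − 0.849 = 0.681 V.
Assume saturation: I_D = ½ k_n V_ov² = 0.5 × 3.2 × 0.681² = 0.742 mA, giving V_DS = V_DD − I_D R_D = 15.5 − 0.742 × 1.22 = 14.6 V.
V_DS = 14.6 V ≥ V_ov = 0.681 V, confirming saturation.

I_D = 0.742 mA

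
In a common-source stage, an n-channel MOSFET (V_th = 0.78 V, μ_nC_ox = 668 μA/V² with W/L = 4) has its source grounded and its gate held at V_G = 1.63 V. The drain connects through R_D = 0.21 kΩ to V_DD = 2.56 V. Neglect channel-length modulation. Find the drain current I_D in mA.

I_D = 0.965 mA

V_GS = V_G = 1.63 V, so V_ov = 1.63 − 0.78 = 0.85 V.
k_n = μ_nC_ox · (W/L) = 2.672 mA/V².
Assume saturation: I_D = ½ k_n V_ov² = 0.5 × 2.672 × 0.85² = 0.965 mA, giving V_DS = V_DD − I_D R_D = 2.56 − 0.965 × 0.21 = 2.36 V.
V_DS = 2.36 V ≥ V_ov = 0.85 V, confirming saturation.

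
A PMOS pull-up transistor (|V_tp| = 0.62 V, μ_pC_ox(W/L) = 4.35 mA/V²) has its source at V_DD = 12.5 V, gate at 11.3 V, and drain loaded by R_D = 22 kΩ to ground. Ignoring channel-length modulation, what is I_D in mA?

I_D = 0.555 mA

V_SG = V_DD − V_G = 12.5 − 11.3 = 1.2 V, so V_ov = 1.2 − 0.62 = 0.58 V.
Assume saturation: I_D = ½ k_p V_ov² = 0.5 × 4.35 × 0.58² = 0.732 mA, giving V_SD = V_DD − I_D R_D = 12.5 − 0.732 × 22 = -3.6 V.
But -3.6 V < V_ov = 0.58 V, so the device is actually in triode.
In triode I_D = k_p[V_ov V_SD − ½ V_SD²] and I_D = (V_DD − V_SD)/R_D. Equating: 47.8 V_SD² − 56.51 V_SD + 12.5 = 0, giving V_SD = 0.295 V (the root below V_ov).
I_D = (12.5 − 0.295) / 22 = 0.555 mA.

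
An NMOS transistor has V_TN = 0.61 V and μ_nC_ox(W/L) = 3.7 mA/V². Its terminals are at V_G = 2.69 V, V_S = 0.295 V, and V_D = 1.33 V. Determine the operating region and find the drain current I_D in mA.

V_GS = V_G − V_S = 2.69 − 0.295 = 2.4 V; V_DS = V_D − V_S = 1.33 − 0.295 = 1.04 V.
V_ov = V_GS − V_TN = 2.4 − 0.61 = 1.79 V.
Since V_DS = 1.04 V < V_ov = 1.79 V, the device is in the triode region.
I_D = k_n [V_ov · V_DS − ½ V_DS²] = 3.7 × [1.79 × 1.04 − 0.5 × 1.04²] = 4.85 mA.

Triode; I_D = 4.85 mA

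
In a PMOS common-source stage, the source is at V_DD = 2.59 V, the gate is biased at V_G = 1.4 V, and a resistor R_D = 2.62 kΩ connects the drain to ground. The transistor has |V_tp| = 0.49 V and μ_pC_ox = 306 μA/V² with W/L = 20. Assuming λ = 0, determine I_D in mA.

I_D = 0.891 mA

V_SG = V_DD − V_G = 2.59 − 1.4 = 1.19 V, so V_ov = 1.19 − 0.49 = 0.7 V.
k_p = μ_pC_ox · (W/L) = 6.12 mA/V².
Assume saturation: I_D = ½ k_p V_ov² = 0.5 × 6.12 × 0.7² = 1.5 mA, giving V_SD = V_DD − I_D R_D = 2.59 − 1.5 × 2.62 = -1.34 V.
But -1.34 V < V_ov = 0.7 V, so the device is actually in triode.
In triode I_D = k_p[V_ov V_SD − ½ V_SD²] and I_D = (V_DD − V_SD)/R_D. Equating: 8.02 V_SD² − 12.22 V_SD + 2.59 = 0, giving V_SD = 0.254 V (the root below V_ov).
I_D = (2.59 − 0.254) / 2.62 = 0.891 mA.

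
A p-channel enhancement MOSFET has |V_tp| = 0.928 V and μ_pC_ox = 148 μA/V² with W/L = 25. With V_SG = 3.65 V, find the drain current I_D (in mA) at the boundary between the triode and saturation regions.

At the boundary V_SD = V_ov = V_SG − |V_tp| = 3.65 − 0.928 = 2.72 V.
k_p = μ_pC_ox · (W/L) = 3.7 mA/V².
I_D = ½ k_p V_ov² = 0.5 × 3.7 × 2.72² = 13.7 mA.

I_D = 13.7 mA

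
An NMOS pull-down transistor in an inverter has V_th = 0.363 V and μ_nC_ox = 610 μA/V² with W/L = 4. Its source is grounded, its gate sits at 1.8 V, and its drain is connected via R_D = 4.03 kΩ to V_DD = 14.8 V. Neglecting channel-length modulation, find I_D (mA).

V_GS = V_G = 1.8 V, so V_ov = 1.8 − 0.363 = 1.44 V.
k_n = μ_nC_ox · (W/L) = 2.44 mA/V².
Assume saturation: I_D = ½ k_n V_ov² = 0.5 × 2.44 × 1.44² = 2.52 mA, giving V_DS = V_DD − I_D R_D = 14.8 − 2.52 × 4.03 = 4.65 V.
V_DS = 4.65 V ≥ V_ov = 1.44 V, confirming saturation.

I_D = 2.52 mA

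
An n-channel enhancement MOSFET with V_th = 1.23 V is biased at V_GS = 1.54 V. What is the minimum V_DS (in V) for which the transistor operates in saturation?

V_DS,sat = 0.310 V

The boundary between triode and saturation is V_DS = V_GS − V_th = V_ov.
V_ov = 1.54 − 1.23 = 0.31 V.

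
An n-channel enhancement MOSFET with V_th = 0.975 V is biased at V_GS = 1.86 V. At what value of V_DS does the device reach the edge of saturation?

The boundary between triode and saturation is V_DS = V_GS − V_th = V_ov.
V_ov = 1.86 − 0.975 = 0.885 V.

V_DS,sat = 0.885 V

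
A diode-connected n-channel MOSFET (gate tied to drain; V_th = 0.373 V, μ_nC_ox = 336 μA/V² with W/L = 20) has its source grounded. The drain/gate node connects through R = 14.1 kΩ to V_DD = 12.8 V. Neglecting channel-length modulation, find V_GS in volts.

V_GS = 0.875 V

With gate tied to drain, V_GS = V_DS ≥ V_GS − V_th, so the device is in saturation.
k_n = μ_nC_ox · (W/L) = 6.72 mA/V².
KCL at the drain: ½ k_n (V_GS − V_th)² = (V_DD − V_GS)/R.
Let x = V_GS − 0.373. Then 47.4 x² + x − 12.43 = 0, giving x = 0.502 V (positive root), so V_GS = 0.875 V.
I_D = (V_DD − V_GS)/R = (12.8 − 0.875) / 14.1 = 0.846 mA.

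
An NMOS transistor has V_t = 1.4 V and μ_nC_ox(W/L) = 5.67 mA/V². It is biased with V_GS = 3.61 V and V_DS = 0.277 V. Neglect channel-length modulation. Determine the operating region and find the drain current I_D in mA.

Triode; I_D = 3.25 mA

V_ov = V_GS − V_t = 3.61 − 1.4 = 2.21 V.
Since V_DS = 0.277 V < V_ov = 2.21 V, the device is in the triode region.
I_D = k_n [V_ov · V_DS − ½ V_DS²] = 5.67 × [2.21 × 0.277 − 0.5 × 0.277²] = 3.25 mA.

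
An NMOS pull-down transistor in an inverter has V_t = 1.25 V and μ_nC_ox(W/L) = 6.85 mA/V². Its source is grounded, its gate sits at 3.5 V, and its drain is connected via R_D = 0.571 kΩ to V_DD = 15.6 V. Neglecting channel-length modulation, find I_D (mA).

I_D = 17.3 mA

V_GS = V_G = 3.5 V, so V_ov = 3.5 − 1.25 = 2.25 V.
Assume saturation: I_D = ½ k_n V_ov² = 0.5 × 6.85 × 2.25² = 17.3 mA, giving V_DS = V_DD − I_D R_D = 15.6 − 17.3 × 0.571 = 5.7 V.
V_DS = 5.7 V ≥ V_ov = 2.25 V, confirming saturation.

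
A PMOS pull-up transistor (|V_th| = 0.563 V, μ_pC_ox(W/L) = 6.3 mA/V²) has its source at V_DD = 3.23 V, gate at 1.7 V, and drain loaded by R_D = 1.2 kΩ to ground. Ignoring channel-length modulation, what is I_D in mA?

V_SG = V_DD − V_G = 3.23 − 1.7 = 1.53 V, so V_ov = 1.53 − 0.563 = 0.967 V.
Assume saturation: I_D = ½ k_p V_ov² = 0.5 × 6.3 × 0.967² = 2.95 mA, giving V_SD = V_DD − I_D R_D = 3.23 − 2.95 × 1.2 = -0.305 V.
But -0.305 V < V_ov = 0.967 V, so the device is actually in triode.
In triode I_D = k_p[V_ov V_SD − ½ V_SD²] and I_D = (V_DD − V_SD)/R_D. Equating: 3.78 V_SD² − 8.311 V_SD + 3.23 = 0, giving V_SD = 0.504 V (the root below V_ov).
I_D = (3.23 − 0.504) / 1.2 = 2.27 mA.

I_D = 2.27 mA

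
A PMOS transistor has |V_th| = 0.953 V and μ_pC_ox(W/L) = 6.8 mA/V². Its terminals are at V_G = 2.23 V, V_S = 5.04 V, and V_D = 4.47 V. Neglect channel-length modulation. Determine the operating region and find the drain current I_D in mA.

V_SG = V_S − V_G = 5.04 − 2.23 = 2.81 V; V_SD = V_S − V_D = 5.04 − 4.47 = 0.57 V.
V_ov = V_SG − |V_th| = 2.81 − 0.953 = 1.86 V.
Since V_SD = 0.57 V < V_ov = 1.86 V, the device is in the triode region.
I_D = k_p [V_ov · V_SD − ½ V_SD²] = 6.8 × [1.86 × 0.57 − 0.5 × 0.57²] = 6.09 mA.

Triode; I_D = 6.09 mA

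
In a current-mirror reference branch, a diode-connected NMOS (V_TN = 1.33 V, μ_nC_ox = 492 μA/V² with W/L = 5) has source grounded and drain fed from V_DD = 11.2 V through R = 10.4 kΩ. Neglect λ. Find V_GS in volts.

With gate tied to drain, V_GS = V_DS ≥ V_GS − V_TN, so the device is in saturation.
k_n = μ_nC_ox · (W/L) = 2.46 mA/V².
KCL at the drain: ½ k_n (V_GS − V_TN)² = (V_DD − V_GS)/R.
Let x = V_GS − 1.33. Then 12.8 x² + x − 9.87 = 0, giving x = 0.84 V (positive root), so V_GS = 2.17 V.
I_D = (V_DD − V_GS)/R = (11.2 − 2.17) / 10.4 = 0.868 mA.

V_GS = 2.17 V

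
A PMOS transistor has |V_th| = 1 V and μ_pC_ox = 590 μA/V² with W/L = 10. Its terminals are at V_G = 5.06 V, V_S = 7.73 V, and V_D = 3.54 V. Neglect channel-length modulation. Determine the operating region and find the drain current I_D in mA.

Saturation; I_D = 8.23 mA

V_SG = V_S − V_G = 7.73 − 5.06 = 2.67 V; V_SD = V_S − V_D = 7.73 − 3.54 = 4.19 V.
k_p = μ_pC_ox · (W/L) = 5.9 mA/V².
V_ov = V_SG − |V_th| = 2.67 − 1 = 1.67 V.
Since V_SD = 4.19 V ≥ V_ov = 1.67 V, the device is in saturation.
I_D = ½ k_p V_ov² = 0.5 × 5.9 × 1.67² = 8.23 mA.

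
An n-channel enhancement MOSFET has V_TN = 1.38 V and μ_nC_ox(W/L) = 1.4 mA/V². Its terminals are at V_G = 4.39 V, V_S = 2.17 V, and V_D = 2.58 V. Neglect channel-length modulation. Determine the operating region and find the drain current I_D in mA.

Triode; I_D = 0.364 mA

V_GS = V_G − V_S = 4.39 − 2.17 = 2.22 V; V_DS = V_D − V_S = 2.58 − 2.17 = 0.41 V.
V_ov = V_GS − V_TN = 2.22 − 1.38 = 0.84 V.
Since V_DS = 0.41 V < V_ov = 0.84 V, the device is in the triode region.
I_D = k_n [V_ov · V_DS − ½ V_DS²] = 1.4 × [0.84 × 0.41 − 0.5 × 0.41²] = 0.364 mA.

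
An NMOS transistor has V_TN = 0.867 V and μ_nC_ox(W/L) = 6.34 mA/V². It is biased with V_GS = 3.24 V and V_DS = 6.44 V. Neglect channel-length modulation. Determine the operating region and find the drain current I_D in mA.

Saturation; I_D = 17.9 mA

V_ov = V_GS − V_TN = 3.24 − 0.867 = 2.37 V.
Since V_DS = 6.44 V ≥ V_ov = 2.37 V, the device is in saturation.
I_D = ½ k_n V_ov² = 0.5 × 6.34 × 2.37² = 17.9 mA.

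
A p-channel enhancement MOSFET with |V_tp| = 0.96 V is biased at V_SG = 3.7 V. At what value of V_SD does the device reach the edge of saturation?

V_SD,sat = 2.74 V

The boundary between triode and saturation is V_SD = V_SG − |V_tp| = V_ov.
V_ov = 3.7 − 0.96 = 2.74 V.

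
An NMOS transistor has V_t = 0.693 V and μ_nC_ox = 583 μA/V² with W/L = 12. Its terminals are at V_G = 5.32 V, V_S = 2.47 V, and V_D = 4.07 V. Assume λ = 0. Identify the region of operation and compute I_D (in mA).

Triode; I_D = 15.2 mA

V_GS = V_G − V_S = 5.32 − 2.47 = 2.85 V; V_DS = V_D − V_S = 4.07 − 2.47 = 1.6 V.
k_n = μ_nC_ox · (W/L) = 6.996 mA/V².
V_ov = V_GS − V_t = 2.85 − 0.693 = 2.16 V.
Since V_DS = 1.6 V < V_ov = 2.16 V, the device is in the triode region.
I_D = k_n [V_ov · V_DS − ½ V_DS²] = 6.996 × [2.16 × 1.6 − 0.5 × 1.6²] = 15.2 mA.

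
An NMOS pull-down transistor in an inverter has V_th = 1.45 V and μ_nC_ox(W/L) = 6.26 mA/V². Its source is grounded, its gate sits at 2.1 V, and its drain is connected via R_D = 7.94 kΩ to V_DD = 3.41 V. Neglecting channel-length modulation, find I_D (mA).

I_D = 0.415 mA

V_GS = V_G = 2.1 V, so V_ov = 2.1 − 1.45 = 0.65 V.
Assume saturation: I_D = ½ k_n V_ov² = 0.5 × 6.26 × 0.65² = 1.32 mA, giving V_DS = V_DD − I_D R_D = 3.41 − 1.32 × 7.94 = -7.09 V.
But -7.09 V < V_ov = 0.65 V, so the device is actually in triode.
In triode I_D = k_n[V_ov V_DS − ½ V_DS²] and I_D = (V_DD − V_DS)/R_D. Equating: 24.9 V_DS² − 33.31 V_DS + 3.41 = 0, giving V_DS = 0.112 V (the root below V_ov).
I_D = (3.41 − 0.112) / 7.94 = 0.415 mA.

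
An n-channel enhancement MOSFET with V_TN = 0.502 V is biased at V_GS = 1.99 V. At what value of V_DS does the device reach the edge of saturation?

The boundary between triode and saturation is V_DS = V_GS − V_TN = V_ov.
V_ov = 1.99 − 0.502 = 1.49 V.

V_DS,sat = 1.49 V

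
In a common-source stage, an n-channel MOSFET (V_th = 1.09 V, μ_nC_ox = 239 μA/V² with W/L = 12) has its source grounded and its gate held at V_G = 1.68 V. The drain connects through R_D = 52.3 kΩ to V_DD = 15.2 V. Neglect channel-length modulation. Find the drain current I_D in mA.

I_D = 0.287 mA

V_GS = V_G = 1.68 V, so V_ov = 1.68 − 1.09 = 0.59 V.
k_n = μ_nC_ox · (W/L) = 2.868 mA/V².
Assume saturation: I_D = ½ k_n V_ov² = 0.5 × 2.868 × 0.59² = 0.499 mA, giving V_DS = V_DD − I_D R_D = 15.2 − 0.499 × 52.3 = -10.9 V.
But -10.9 V < V_ov = 0.59 V, so the device is actually in triode.
In triode I_D = k_n[V_ov V_DS − ½ V_DS²] and I_D = (V_DD − V_DS)/R_D. Equating: 75 V_DS² − 89.5 V_DS + 15.2 = 0, giving V_DS = 0.205 V (the root below V_ov).
I_D = (15.2 − 0.205) / 52.3 = 0.287 mA.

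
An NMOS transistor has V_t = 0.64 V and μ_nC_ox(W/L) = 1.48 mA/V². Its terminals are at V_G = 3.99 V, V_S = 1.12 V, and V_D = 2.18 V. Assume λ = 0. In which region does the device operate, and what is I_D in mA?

Triode; I_D = 2.67 mA

V_GS = V_G − V_S = 3.99 − 1.12 = 2.87 V; V_DS = V_D − V_S = 2.18 − 1.12 = 1.06 V.
V_ov = V_GS − V_t = 2.87 − 0.64 = 2.23 V.
Since V_DS = 1.06 V < V_ov = 2.23 V, the device is in the triode region.
I_D = k_n [V_ov · V_DS − ½ V_DS²] = 1.48 × [2.23 × 1.06 − 0.5 × 1.06²] = 2.67 mA.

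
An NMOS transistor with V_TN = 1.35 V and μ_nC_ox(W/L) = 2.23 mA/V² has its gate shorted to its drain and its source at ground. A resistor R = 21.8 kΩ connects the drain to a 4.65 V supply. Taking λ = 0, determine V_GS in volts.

With gate tied to drain, V_GS = V_DS ≥ V_GS − V_TN, so the device is in saturation.
KCL at the drain: ½ k_n (V_GS − V_TN)² = (V_DD − V_GS)/R.
Let x = V_GS − 1.35. Then 24.3 x² + x − 3.3 = 0, giving x = 0.348 V (positive root), so V_GS = 1.7 V.
I_D = (V_DD − V_GS)/R = (4.65 − 1.7) / 21.8 = 0.135 mA.

V_GS = 1.70 V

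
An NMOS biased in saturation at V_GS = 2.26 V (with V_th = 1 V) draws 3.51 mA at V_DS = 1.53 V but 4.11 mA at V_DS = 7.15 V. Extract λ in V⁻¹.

λ = 0.0319 V⁻¹

With V_GS fixed, I_D ∝ (1 + λ V_DS) in saturation, so I_D2/I_D1 = (1 + λ V_DS2)/(1 + λ V_DS1).
4.11/3.51 = 1.171 = (1 + 7.15 λ)/(1 + 1.53 λ).
Solving: λ (I_D1 V_DS2 − I_D2 V_DS1) = I_D2 − I_D1, so λ = (4.11 − 3.51) / (3.51 × 7.15 − 4.11 × 1.53) = 0.6 / 18.8 = 0.0319 V⁻¹.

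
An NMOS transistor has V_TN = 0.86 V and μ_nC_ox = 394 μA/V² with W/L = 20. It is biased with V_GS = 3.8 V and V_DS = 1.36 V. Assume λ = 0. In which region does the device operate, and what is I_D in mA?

Triode; I_D = 24.2 mA

k_n = μ_nC_ox · (W/L) = 7.88 mA/V².
V_ov = V_GS − V_TN = 3.8 − 0.86 = 2.94 V.
Since V_DS = 1.36 V < V_ov = 2.94 V, the device is in the triode region.
I_D = k_n [V_ov · V_DS − ½ V_DS²] = 7.88 × [2.94 × 1.36 − 0.5 × 1.36²] = 24.2 mA.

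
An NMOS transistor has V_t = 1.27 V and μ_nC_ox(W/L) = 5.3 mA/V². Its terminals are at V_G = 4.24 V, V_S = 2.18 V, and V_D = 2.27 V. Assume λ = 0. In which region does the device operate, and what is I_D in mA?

V_GS = V_G − V_S = 4.24 − 2.18 = 2.06 V; V_DS = V_D − V_S = 2.27 − 2.18 = 0.09 V.
V_ov = V_GS − V_t = 2.06 − 1.27 = 0.79 V.
Since V_DS = 0.09 V < V_ov = 0.79 V, the device is in the triode region.
I_D = k_n [V_ov · V_DS − ½ V_DS²] = 5.3 × [0.79 × 0.09 − 0.5 × 0.09²] = 0.355 mA.

Triode; I_D = 0.355 mA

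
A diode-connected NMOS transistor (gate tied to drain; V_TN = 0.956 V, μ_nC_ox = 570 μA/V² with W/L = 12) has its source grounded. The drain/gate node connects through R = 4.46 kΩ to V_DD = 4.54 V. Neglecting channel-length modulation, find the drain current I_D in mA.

I_D = 0.702 mA

With gate tied to drain, V_GS = V_DS ≥ V_GS − V_TN, so the device is in saturation.
k_n = μ_nC_ox · (W/L) = 6.84 mA/V².
KCL at the drain: ½ k_n (V_GS − V_TN)² = (V_DD − V_GS)/R.
Let x = V_GS − 0.956. Then 15.3 x² + x − 3.584 = 0, giving x = 0.453 V (positive root), so V_GS = 1.41 V.
I_D = (V_DD − V_GS)/R = (4.54 − 1.41) / 4.46 = 0.702 mA.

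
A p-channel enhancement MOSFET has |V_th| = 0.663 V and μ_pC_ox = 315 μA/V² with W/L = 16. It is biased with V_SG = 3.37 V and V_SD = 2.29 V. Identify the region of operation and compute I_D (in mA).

Triode; I_D = 18.0 mA

k_p = μ_pC_ox · (W/L) = 5.04 mA/V².
V_ov = V_SG − |V_th| = 3.37 − 0.663 = 2.71 V.
Since V_SD = 2.29 V < V_ov = 2.71 V, the device is in the triode region.
I_D = k_p [V_ov · V_SD − ½ V_SD²] = 5.04 × [2.71 × 2.29 − 0.5 × 2.29²] = 18 mA.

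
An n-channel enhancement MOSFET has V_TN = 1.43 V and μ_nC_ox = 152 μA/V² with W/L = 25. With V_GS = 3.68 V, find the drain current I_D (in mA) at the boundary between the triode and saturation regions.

I_D = 9.62 mA

At the boundary V_DS = V_ov = V_GS − V_TN = 3.68 − 1.43 = 2.25 V.
k_n = μ_nC_ox · (W/L) = 3.8 mA/V².
I_D = ½ k_n V_ov² = 0.5 × 3.8 × 2.25² = 9.62 mA.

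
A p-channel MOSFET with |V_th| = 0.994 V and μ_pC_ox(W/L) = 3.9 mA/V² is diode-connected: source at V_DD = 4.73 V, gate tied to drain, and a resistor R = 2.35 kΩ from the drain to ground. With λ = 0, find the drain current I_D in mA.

I_D = 1.25 mA

With gate tied to drain, V_SG = V_SD ≥ V_SG − |V_th|, so the device is in saturation.
KCL at the drain: ½ k_p (V_SG − |V_th|)² = (V_DD − V_SG)/R.
Let x = V_SG − 0.994. Then 4.58 x² + x − 3.736 = 0, giving x = 0.8 V (positive root), so V_SG = 1.79 V.
I_D = (V_DD − V_SG)/R = (4.73 − 1.79) / 2.35 = 1.25 mA.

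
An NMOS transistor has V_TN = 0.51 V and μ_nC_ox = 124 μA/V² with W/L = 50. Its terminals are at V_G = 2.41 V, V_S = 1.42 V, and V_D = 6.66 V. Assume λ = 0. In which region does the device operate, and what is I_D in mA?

V_GS = V_G − V_S = 2.41 − 1.42 = 0.99 V; V_DS = V_D − V_S = 6.66 − 1.42 = 5.24 V.
k_n = μ_nC_ox · (W/L) = 6.2 mA/V².
V_ov = V_GS − V_TN = 0.99 − 0.51 = 0.48 V.
Since V_DS = 5.24 V ≥ V_ov = 0.48 V, the device is in saturation.
I_D = ½ k_n V_ov² = 0.5 × 6.2 × 0.48² = 0.714 mA.

Saturation; I_D = 0.714 mA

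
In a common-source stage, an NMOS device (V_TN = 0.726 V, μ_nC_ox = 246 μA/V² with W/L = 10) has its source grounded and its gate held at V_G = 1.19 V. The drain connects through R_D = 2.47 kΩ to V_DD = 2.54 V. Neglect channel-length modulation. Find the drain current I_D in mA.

I_D = 0.265 mA

V_GS = V_G = 1.19 V, so V_ov = 1.19 − 0.726 = 0.464 V.
k_n = μ_nC_ox · (W/L) = 2.46 mA/V².
Assume saturation: I_D = ½ k_n V_ov² = 0.5 × 2.46 × 0.464² = 0.265 mA, giving V_DS = V_DD − I_D R_D = 2.54 − 0.265 × 2.47 = 1.89 V.
V_DS = 1.89 V ≥ V_ov = 0.464 V, confirming saturation.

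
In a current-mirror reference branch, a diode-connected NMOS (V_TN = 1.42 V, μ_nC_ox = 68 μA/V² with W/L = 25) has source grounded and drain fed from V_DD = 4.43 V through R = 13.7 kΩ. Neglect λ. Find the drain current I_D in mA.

With gate tied to drain, V_GS = V_DS ≥ V_GS − V_TN, so the device is in saturation.
k_n = μ_nC_ox · (W/L) = 1.7 mA/V².
KCL at the drain: ½ k_n (V_GS − V_TN)² = (V_DD − V_GS)/R.
Let x = V_GS − 1.42. Then 11.6 x² + x − 3.01 = 0, giving x = 0.467 V (positive root), so V_GS = 1.89 V.
I_D = (V_DD − V_GS)/R = (4.43 − 1.89) / 13.7 = 0.186 mA.

I_D = 0.186 mA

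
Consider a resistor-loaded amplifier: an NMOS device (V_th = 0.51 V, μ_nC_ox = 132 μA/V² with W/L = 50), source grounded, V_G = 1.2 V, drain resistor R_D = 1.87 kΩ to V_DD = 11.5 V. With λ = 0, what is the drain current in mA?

V_GS = V_G = 1.2 V, so V_ov = 1.2 − 0.51 = 0.69 V.
k_n = μ_nC_ox · (W/L) = 6.6 mA/V².
Assume saturation: I_D = ½ k_n V_ov² = 0.5 × 6.6 × 0.69² = 1.57 mA, giving V_DS = V_DD − I_D R_D = 11.5 − 1.57 × 1.87 = 8.56 V.
V_DS = 8.56 V ≥ V_ov = 0.69 V, confirming saturation.

I_D = 1.57 mA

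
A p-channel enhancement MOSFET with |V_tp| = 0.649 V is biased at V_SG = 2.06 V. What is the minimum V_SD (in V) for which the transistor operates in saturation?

The boundary between triode and saturation is V_SD = V_SG − |V_tp| = V_ov.
V_ov = 2.06 − 0.649 = 1.41 V.

V_SD,sat = 1.41 V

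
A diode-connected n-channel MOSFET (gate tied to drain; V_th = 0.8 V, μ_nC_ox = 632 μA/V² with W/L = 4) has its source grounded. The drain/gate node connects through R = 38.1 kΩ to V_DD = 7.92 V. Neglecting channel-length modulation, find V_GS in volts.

V_GS = 1.17 V

With gate tied to drain, V_GS = V_DS ≥ V_GS − V_th, so the device is in saturation.
k_n = μ_nC_ox · (W/L) = 2.528 mA/V².
KCL at the drain: ½ k_n (V_GS − V_th)² = (V_DD − V_GS)/R.
Let x = V_GS − 0.8. Then 48.2 x² + x − 7.12 = 0, giving x = 0.374 V (positive root), so V_GS = 1.17 V.
I_D = (V_DD − V_GS)/R = (7.92 − 1.17) / 38.1 = 0.177 mA.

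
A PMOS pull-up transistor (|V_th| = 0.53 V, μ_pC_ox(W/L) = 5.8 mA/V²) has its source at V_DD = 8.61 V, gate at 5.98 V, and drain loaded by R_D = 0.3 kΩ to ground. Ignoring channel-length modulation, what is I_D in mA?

V_SG = V_DD − V_G = 8.61 − 5.98 = 2.63 V, so V_ov = 2.63 − 0.53 = 2.1 V.
Assume saturation: I_D = ½ k_p V_ov² = 0.5 × 5.8 × 2.1² = 12.8 mA, giving V_SD = V_DD − I_D R_D = 8.61 − 12.8 × 0.3 = 4.77 V.
V_SD = 4.77 V ≥ V_ov = 2.1 V, confirming saturation.

I_D = 12.8 mA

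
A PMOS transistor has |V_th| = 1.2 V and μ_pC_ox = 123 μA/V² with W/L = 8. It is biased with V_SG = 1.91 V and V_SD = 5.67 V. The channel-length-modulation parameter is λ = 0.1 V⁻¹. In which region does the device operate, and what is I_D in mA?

k_p = μ_pC_ox · (W/L) = 0.984 mA/V².
V_ov = V_SG − |V_th| = 1.91 − 1.2 = 0.71 V.
Since V_SD = 5.67 V ≥ V_ov = 0.71 V, the device is in saturation.
I_D = ½ k_p V_ov² (1 + λ V_SD) = 0.5 × 0.984 × 0.71² × (1 + 0.1 × 5.67) = 0.389 mA.

Saturation; I_D = 0.389 mA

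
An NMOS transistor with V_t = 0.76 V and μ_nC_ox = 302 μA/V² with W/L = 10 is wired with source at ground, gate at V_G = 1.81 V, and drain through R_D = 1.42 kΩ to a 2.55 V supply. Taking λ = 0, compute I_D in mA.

I_D = 1.37 mA

V_GS = V_G = 1.81 V, so V_ov = 1.81 − 0.76 = 1.05 V.
k_n = μ_nC_ox · (W/L) = 3.02 mA/V².
Assume saturation: I_D = ½ k_n V_ov² = 0.5 × 3.02 × 1.05² = 1.66 mA, giving V_DS = V_DD − I_D R_D = 2.55 − 1.66 × 1.42 = 0.186 V.
But 0.186 V < V_ov = 1.05 V, so the device is actually in triode.
In triode I_D = k_n[V_ov V_DS − ½ V_DS²] and I_D = (V_DD − V_DS)/R_D. Equating: 2.14 V_DS² − 5.503 V_DS + 2.55 = 0, giving V_DS = 0.607 V (the root below V_ov).
I_D = (2.55 − 0.607) / 1.42 = 1.37 mA.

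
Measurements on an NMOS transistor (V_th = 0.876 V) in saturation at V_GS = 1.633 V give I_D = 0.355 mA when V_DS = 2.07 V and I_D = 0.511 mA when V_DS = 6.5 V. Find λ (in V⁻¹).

λ = 0.125 V⁻¹

With V_GS fixed, I_D ∝ (1 + λ V_DS) in saturation, so I_D2/I_D1 = (1 + λ V_DS2)/(1 + λ V_DS1).
0.511/0.355 = 1.439 = (1 + 6.5 λ)/(1 + 2.07 λ).
Solving: λ (I_D1 V_DS2 − I_D2 V_DS1) = I_D2 − I_D1, so λ = (0.511 − 0.355) / (0.355 × 6.5 − 0.511 × 2.07) = 0.156 / 1.25 = 0.125 V⁻¹.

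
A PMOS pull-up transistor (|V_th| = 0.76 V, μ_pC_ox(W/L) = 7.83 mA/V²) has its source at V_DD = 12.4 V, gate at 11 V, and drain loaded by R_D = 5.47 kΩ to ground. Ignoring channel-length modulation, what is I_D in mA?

V_SG = V_DD − V_G = 12.4 − 11 = 1.4 V, so V_ov = 1.4 − 0.76 = 0.64 V.
Assume saturation: I_D = ½ k_p V_ov² = 0.5 × 7.83 × 0.64² = 1.6 mA, giving V_SD = V_DD − I_D R_D = 12.4 − 1.6 × 5.47 = 3.63 V.
V_SD = 3.63 V ≥ V_ov = 0.64 V, confirming saturation.

I_D = 1.60 mA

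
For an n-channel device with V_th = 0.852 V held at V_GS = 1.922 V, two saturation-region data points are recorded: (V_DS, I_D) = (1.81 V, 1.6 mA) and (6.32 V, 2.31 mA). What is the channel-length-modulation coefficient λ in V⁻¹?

With V_GS fixed, I_D ∝ (1 + λ V_DS) in saturation, so I_D2/I_D1 = (1 + λ V_DS2)/(1 + λ V_DS1).
2.31/1.6 = 1.444 = (1 + 6.32 λ)/(1 + 1.81 λ).
Solving: λ (I_D1 V_DS2 − I_D2 V_DS1) = I_D2 − I_D1, so λ = (2.31 − 1.6) / (1.6 × 6.32 − 2.31 × 1.81) = 0.71 / 5.93 = 0.12 V⁻¹.

λ = 0.120 V⁻¹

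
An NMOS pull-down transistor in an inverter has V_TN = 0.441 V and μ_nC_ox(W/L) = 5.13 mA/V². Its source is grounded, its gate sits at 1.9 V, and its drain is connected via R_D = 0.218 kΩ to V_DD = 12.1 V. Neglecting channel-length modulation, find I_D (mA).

V_GS = V_G = 1.9 V, so V_ov = 1.9 − 0.441 = 1.46 V.
Assume saturation: I_D = ½ k_n V_ov² = 0.5 × 5.13 × 1.46² = 5.46 mA, giving V_DS = V_DD − I_D R_D = 12.1 − 5.46 × 0.218 = 10.9 V.
V_DS = 10.9 V ≥ V_ov = 1.46 V, confirming saturation.

I_D = 5.46 mA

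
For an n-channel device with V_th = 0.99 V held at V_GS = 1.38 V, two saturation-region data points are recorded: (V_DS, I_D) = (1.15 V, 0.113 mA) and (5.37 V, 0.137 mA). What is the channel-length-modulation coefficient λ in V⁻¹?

With V_GS fixed, I_D ∝ (1 + λ V_DS) in saturation, so I_D2/I_D1 = (1 + λ V_DS2)/(1 + λ V_DS1).
0.137/0.113 = 1.212 = (1 + 5.37 λ)/(1 + 1.15 λ).
Solving: λ (I_D1 V_DS2 − I_D2 V_DS1) = I_D2 − I_D1, so λ = (0.137 − 0.113) / (0.113 × 5.37 − 0.137 × 1.15) = 0.024 / 0.449 = 0.0534 V⁻¹.

λ = 0.0534 V⁻¹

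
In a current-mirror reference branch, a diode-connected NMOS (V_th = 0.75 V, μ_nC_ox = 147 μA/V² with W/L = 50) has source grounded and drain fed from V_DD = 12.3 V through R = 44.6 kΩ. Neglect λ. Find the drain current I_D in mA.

With gate tied to drain, V_GS = V_DS ≥ V_GS − V_th, so the device is in saturation.
k_n = μ_nC_ox · (W/L) = 7.35 mA/V².
KCL at the drain: ½ k_n (V_GS − V_th)² = (V_DD − V_GS)/R.
Let x = V_GS − 0.75. Then 164 x² + x − 11.55 = 0, giving x = 0.262 V (positive root), so V_GS = 1.01 V.
I_D = (V_DD − V_GS)/R = (12.3 − 1.01) / 44.6 = 0.253 mA.

I_D = 0.253 mA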